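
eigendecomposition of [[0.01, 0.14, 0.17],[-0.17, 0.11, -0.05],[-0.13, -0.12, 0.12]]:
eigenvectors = [[(-0.7+0j),  (-0.7-0j),  0.15+0.00j], [(-0.1-0.5j),  -0.10+0.50j,  (-0.67+0j)], [(0.04-0.49j),  0.04+0.49j,  0.73+0.00j]]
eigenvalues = [(0.02+0.22j), (0.02-0.22j), (0.2+0j)]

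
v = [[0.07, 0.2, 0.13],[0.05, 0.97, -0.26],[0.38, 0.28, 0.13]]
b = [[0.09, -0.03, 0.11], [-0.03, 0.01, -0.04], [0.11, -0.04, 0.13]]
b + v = [[0.16, 0.17, 0.24],[0.02, 0.98, -0.3],[0.49, 0.24, 0.26]]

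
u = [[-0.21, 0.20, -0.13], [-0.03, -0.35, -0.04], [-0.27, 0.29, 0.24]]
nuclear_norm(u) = 1.05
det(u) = 0.03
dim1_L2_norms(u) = [0.32, 0.35, 0.46]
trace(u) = -0.32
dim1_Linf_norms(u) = [0.21, 0.35, 0.29]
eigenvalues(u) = [(0.3+0j), (-0.31+0.11j), (-0.31-0.11j)]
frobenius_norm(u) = 0.66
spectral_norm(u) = 0.57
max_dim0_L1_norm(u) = 0.84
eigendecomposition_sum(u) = [[(0.04-0j), (-0.02+0j), -0.07-0.00j], [0.01-0.00j, -0.00+0.00j, (-0.01-0j)], [-0.14+0.00j, 0.07+0.00j, 0.26+0.00j]] + [[(-0.12+0.07j), (0.11+0.35j), -0.03+0.04j],[-0.02-0.07j, -0.17+0.01j, -0.01-0.02j],[-0.06+0.06j, 0.11+0.19j, -0.01+0.03j]] + [[-0.12-0.07j, (0.11-0.35j), (-0.03-0.04j)], [(-0.02+0.07j), -0.17-0.01j, -0.01+0.02j], [(-0.06-0.06j), 0.11-0.19j, -0.01-0.03j]]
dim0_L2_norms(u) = [0.34, 0.5, 0.28]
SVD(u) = [[-0.41, -0.51, 0.75], [0.5, 0.56, 0.66], [-0.76, 0.65, 0.03]] @ diag([0.5726225063997554, 0.2437885926154676, 0.23080421849487803]) @ [[0.48, -0.84, -0.26], [-0.35, -0.46, 0.82], [-0.80, -0.31, -0.51]]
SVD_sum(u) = [[-0.11, 0.20, 0.06], [0.14, -0.24, -0.08], [-0.21, 0.36, 0.11]] + [[0.04, 0.06, -0.10], [-0.05, -0.06, 0.11], [-0.05, -0.07, 0.13]] + [[-0.14, -0.05, -0.09],[-0.12, -0.05, -0.08],[-0.01, -0.0, -0.0]]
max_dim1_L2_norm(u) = 0.46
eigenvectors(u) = [[0.26+0.00j, -0.80+0.00j, -0.80-0.00j],  [(0.05+0j), (0.1-0.36j), 0.10+0.36j],  [-0.96+0.00j, (-0.46+0.1j), (-0.46-0.1j)]]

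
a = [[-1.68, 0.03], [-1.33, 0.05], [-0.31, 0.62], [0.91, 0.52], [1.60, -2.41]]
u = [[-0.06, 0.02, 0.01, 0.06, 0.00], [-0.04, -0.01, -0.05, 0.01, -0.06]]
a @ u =[[0.10, -0.03, -0.02, -0.10, -0.00], [0.08, -0.03, -0.02, -0.08, -0.0], [-0.01, -0.01, -0.03, -0.01, -0.04], [-0.08, 0.01, -0.02, 0.06, -0.03], [0.00, 0.06, 0.14, 0.07, 0.14]]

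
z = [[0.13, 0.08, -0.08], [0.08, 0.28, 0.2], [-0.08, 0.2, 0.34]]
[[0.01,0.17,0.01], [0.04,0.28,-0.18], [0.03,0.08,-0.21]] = z @ [[-0.02, 0.72, 0.56], [0.17, 0.86, -0.80], [-0.01, -0.09, -0.01]]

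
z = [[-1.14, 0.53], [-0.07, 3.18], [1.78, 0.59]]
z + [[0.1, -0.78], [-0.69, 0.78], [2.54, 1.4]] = [[-1.04, -0.25], [-0.76, 3.96], [4.32, 1.99]]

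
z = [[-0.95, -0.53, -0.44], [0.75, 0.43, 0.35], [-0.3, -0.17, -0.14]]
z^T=[[-0.95, 0.75, -0.3], [-0.53, 0.43, -0.17], [-0.44, 0.35, -0.14]]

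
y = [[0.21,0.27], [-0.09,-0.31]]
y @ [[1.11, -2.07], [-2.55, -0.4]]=[[-0.46, -0.54],[0.69, 0.31]]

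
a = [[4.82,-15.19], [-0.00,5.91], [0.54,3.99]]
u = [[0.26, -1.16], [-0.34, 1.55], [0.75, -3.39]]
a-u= [[4.56, -14.03], [0.34, 4.36], [-0.21, 7.38]]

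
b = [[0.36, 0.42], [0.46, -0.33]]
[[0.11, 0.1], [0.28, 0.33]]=b @ [[0.5,  0.55], [-0.16,  -0.24]]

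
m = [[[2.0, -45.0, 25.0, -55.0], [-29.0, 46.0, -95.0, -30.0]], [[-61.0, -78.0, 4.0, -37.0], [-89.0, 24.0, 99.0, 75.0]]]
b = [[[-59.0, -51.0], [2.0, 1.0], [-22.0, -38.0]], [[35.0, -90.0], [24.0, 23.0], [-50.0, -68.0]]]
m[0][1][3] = -30.0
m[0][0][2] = 25.0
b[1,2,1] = -68.0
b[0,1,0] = 2.0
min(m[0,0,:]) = -55.0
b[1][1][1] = 23.0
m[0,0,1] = -45.0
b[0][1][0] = 2.0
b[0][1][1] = 1.0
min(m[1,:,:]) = -89.0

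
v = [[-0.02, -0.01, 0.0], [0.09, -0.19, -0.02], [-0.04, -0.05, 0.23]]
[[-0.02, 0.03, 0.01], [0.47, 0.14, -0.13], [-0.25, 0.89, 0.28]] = v @ [[1.63, -0.91, -0.59], [-1.57, -1.5, 0.26], [-1.16, 3.39, 1.16]]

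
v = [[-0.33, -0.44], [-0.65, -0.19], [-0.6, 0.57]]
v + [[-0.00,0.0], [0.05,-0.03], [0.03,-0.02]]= [[-0.33, -0.44], [-0.6, -0.22], [-0.57, 0.55]]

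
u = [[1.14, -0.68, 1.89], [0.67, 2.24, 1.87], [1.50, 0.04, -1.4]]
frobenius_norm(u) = 4.30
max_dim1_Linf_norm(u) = 2.24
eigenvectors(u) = [[(0.5+0j), (0.13-0.5j), 0.13+0.50j], [0.26+0.00j, -0.83+0.00j, (-0.83-0j)], [-0.82+0.00j, (-0.01-0.21j), -0.01+0.21j]]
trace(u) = 1.98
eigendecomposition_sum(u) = [[(-0.46-0j), -0.08+0.00j, 1.11-0.00j], [(-0.24-0j), -0.04+0.00j, (0.58-0j)], [0.76+0.00j, (0.13-0j), -1.82+0.00j]] + [[(0.8+0.49j), (-0.3+0.64j), 0.39+0.51j],[0.46-1.47j, 1.14+0.21j, (0.64-0.82j)],[(0.37+0.1j), -0.04+0.29j, 0.21+0.15j]] + [[(0.8-0.49j), -0.30-0.64j, (0.39-0.51j)], [0.46+1.47j, (1.14-0.21j), 0.64+0.82j], [(0.37-0.1j), (-0.04-0.29j), (0.21-0.15j)]]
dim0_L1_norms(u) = [3.31, 2.96, 5.16]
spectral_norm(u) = 3.31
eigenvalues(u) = [(-2.33+0j), (2.15+0.86j), (2.15-0.86j)]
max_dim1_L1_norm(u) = 4.78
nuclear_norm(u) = 7.20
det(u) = -12.51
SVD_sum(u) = [[0.33, 0.73, 1.31],[0.60, 1.33, 2.39],[-0.18, -0.41, -0.73]] + [[-0.26, -1.1, 0.68], [0.20, 0.87, -0.53], [0.21, 0.88, -0.54]] + [[1.07, -0.31, -0.1], [-0.14, 0.04, 0.01], [1.48, -0.43, -0.13]]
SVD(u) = [[-0.46, -0.67, -0.59],[-0.85, 0.53, 0.07],[0.26, 0.53, -0.81]] @ diag([3.3082795237293574, 1.9776122678497652, 1.9113964295569787]) @ [[-0.21, -0.48, -0.85], [0.20, 0.83, -0.51], [-0.96, 0.28, 0.09]]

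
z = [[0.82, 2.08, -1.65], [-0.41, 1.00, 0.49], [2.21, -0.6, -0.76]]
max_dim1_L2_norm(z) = 2.78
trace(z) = 1.06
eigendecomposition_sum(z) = [[0.37+0.95j, (0.57-0.92j), (-0.92-0.18j)],  [(-0.24-0.06j), (0.1+0.24j), (0.17-0.15j)],  [1.07-0.07j, (-0.74-0.86j), -0.47+0.86j]] + [[(0.37-0.95j), 0.57+0.92j, -0.92+0.18j], [-0.24+0.06j, 0.10-0.24j, 0.17+0.15j], [(1.07+0.07j), (-0.74+0.86j), (-0.47-0.86j)]] + [[0.08-0.00j, (0.94+0j), (0.18-0j)], [(0.07-0j), 0.81+0.00j, (0.16-0j)], [(0.07-0j), (0.88+0j), (0.17-0j)]]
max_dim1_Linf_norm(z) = 2.21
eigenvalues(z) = [2.06j, -2.06j, (1.06+0j)]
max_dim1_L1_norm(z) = 4.55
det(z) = 4.46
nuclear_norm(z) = 5.99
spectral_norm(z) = 2.97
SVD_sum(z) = [[1.59, 1.2, -1.54],[-0.05, -0.04, 0.05],[0.99, 0.75, -0.96]] + [[-0.71, 0.93, -0.01],  [-0.63, 0.83, -0.01],  [1.1, -1.44, 0.01]] + [[-0.06, -0.05, -0.1], [0.27, 0.21, 0.45], [0.12, 0.09, 0.19]]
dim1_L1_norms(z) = [4.55, 1.9, 3.57]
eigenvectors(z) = [[(0.2+0.65j),  0.20-0.65j,  0.62+0.00j], [(-0.16-0.05j),  (-0.16+0.05j),  0.53+0.00j], [0.71+0.00j,  (0.71-0j),  (0.58+0j)]]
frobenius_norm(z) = 3.87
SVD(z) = [[-0.85,  0.49,  0.21], [0.03,  0.43,  -0.9], [-0.53,  -0.76,  -0.38]] @ diag([2.971122156129794, 2.3937165374326197, 0.6274984237241058]) @ [[-0.63,-0.48,0.61], [-0.61,0.79,-0.01], [-0.48,-0.37,-0.79]]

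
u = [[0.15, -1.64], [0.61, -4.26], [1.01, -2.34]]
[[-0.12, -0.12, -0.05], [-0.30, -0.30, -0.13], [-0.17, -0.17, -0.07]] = u @ [[-0.01, -0.01, -0.00], [0.07, 0.07, 0.03]]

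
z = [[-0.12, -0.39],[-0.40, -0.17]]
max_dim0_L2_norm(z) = 0.43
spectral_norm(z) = 0.54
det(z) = -0.14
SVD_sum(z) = [[-0.25,  -0.26], [-0.28,  -0.29]] + [[0.13, -0.13], [-0.12, 0.12]]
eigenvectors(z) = [[0.72, 0.68], [-0.69, 0.73]]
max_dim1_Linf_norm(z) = 0.4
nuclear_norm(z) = 0.79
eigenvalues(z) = [0.25, -0.54]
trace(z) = -0.29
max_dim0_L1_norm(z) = 0.56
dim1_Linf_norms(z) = [0.39, 0.4]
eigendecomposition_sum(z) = [[0.13,-0.12], [-0.13,0.12]] + [[-0.25, -0.27], [-0.27, -0.29]]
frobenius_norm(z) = 0.60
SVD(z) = [[-0.67, -0.74], [-0.74, 0.67]] @ diag([0.5408765298287351, 0.25070416725779693]) @ [[0.7, 0.72], [-0.72, 0.70]]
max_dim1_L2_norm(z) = 0.43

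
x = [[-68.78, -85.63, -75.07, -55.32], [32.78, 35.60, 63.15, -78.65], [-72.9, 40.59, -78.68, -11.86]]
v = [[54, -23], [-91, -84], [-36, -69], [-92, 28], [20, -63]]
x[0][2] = -75.07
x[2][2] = -78.68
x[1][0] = 32.78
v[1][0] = -91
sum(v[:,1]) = -211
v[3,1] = 28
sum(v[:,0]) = -145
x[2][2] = -78.68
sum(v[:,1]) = -211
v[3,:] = [-92, 28]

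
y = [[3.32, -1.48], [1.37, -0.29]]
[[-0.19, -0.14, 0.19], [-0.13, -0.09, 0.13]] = y @ [[-0.13,-0.09,0.13], [-0.16,-0.11,0.16]]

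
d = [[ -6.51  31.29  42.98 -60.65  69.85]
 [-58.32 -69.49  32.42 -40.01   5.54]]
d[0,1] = 31.29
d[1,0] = -58.32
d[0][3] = -60.65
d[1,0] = -58.32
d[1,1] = -69.49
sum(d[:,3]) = -100.66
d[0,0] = -6.51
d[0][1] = 31.29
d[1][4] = 5.54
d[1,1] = -69.49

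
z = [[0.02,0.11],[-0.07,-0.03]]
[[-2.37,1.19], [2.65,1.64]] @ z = [[-0.13, -0.30], [-0.06, 0.24]]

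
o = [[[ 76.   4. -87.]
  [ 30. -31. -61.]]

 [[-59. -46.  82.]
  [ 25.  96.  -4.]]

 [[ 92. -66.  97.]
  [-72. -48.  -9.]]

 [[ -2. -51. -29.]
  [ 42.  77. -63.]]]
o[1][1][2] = -4.0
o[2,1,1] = -48.0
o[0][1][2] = -61.0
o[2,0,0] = 92.0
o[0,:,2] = [-87.0, -61.0]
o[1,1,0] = 25.0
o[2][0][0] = 92.0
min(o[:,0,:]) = -87.0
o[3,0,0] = -2.0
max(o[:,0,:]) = 97.0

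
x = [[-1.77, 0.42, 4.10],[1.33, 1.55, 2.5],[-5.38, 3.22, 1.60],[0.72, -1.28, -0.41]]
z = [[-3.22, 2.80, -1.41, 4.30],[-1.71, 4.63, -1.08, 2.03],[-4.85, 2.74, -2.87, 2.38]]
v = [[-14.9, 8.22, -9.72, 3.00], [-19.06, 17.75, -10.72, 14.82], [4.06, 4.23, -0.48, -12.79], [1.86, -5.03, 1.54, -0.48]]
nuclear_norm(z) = 14.72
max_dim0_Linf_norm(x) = 5.38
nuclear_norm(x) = 13.45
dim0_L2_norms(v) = [24.6, 20.64, 14.56, 19.81]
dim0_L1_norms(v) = [39.88, 35.23, 22.46, 31.09]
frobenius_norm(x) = 8.65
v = x @ z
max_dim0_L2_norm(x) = 5.86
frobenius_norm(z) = 10.64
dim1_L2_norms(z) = [6.22, 5.45, 6.7]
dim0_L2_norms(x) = [5.86, 3.82, 5.08]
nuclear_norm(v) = 57.36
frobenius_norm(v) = 40.44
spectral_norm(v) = 37.55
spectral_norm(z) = 10.12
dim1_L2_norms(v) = [19.83, 31.83, 14.08, 5.6]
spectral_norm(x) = 7.35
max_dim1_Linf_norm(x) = 5.38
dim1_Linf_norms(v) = [14.9, 19.06, 12.79, 5.03]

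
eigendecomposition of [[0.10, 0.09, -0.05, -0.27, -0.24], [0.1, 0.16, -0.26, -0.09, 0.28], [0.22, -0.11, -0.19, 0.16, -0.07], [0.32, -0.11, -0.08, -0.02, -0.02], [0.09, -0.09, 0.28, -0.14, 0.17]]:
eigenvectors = [[-0.59+0.00j, (-0.59-0j), -0.34-0.23j, (-0.34+0.23j), -0.35+0.00j], [(-0.4-0.27j), -0.40+0.27j, (-0.62+0j), (-0.62-0j), (-0.74+0j)], [-0.14+0.35j, -0.14-0.35j, -0.35+0.21j, (-0.35-0.21j), -0.39+0.00j], [-0.24+0.37j, (-0.24-0.37j), (-0.51+0.12j), -0.51-0.12j, (-0.41+0j)], [0.27+0.07j, (0.27-0.07j), 0.06-0.06j, 0.06+0.06j, 0.10+0.00j]]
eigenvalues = [(0.15+0.27j), (0.15-0.27j), (-0.03+0.17j), (-0.03-0.17j), (-0.02+0j)]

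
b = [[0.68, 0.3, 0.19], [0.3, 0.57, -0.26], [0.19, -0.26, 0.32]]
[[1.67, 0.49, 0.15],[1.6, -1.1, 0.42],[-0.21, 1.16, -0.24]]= b@[[2.41, -0.11, 0.17], [0.93, -0.29, 0.43], [-1.33, 3.45, -0.49]]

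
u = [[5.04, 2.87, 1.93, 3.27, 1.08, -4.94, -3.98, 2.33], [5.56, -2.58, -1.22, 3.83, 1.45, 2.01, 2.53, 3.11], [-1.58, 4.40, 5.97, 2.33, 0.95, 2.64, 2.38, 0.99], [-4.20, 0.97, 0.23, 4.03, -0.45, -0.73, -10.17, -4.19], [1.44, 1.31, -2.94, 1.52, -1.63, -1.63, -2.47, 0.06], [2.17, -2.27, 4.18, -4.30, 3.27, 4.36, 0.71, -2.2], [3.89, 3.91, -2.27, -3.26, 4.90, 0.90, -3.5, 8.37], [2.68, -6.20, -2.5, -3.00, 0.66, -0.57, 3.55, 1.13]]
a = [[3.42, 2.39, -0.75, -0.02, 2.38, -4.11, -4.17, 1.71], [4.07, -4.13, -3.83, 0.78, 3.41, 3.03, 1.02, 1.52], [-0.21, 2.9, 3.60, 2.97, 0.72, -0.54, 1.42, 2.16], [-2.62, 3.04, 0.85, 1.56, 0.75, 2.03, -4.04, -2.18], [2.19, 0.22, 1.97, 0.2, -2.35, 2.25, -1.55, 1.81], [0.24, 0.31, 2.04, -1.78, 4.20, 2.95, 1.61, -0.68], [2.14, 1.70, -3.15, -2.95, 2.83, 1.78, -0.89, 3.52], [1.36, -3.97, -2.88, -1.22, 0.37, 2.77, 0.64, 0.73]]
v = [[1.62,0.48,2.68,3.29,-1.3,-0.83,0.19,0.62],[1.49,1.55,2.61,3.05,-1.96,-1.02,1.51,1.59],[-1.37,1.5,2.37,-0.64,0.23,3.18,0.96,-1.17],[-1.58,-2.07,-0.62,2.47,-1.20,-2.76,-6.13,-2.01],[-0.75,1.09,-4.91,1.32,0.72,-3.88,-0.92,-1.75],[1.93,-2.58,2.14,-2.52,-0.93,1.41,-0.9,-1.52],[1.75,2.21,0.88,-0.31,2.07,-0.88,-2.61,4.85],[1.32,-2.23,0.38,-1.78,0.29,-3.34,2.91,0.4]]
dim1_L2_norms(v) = [4.86, 5.52, 4.75, 8.0, 6.86, 5.22, 6.65, 5.47]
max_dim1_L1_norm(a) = 21.79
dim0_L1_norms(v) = [11.81, 13.71, 16.59, 15.38, 8.7, 17.3, 16.13, 13.91]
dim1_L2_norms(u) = [9.74, 8.71, 8.8, 12.51, 5.11, 8.99, 12.38, 8.69]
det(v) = 51496.79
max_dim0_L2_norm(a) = 7.7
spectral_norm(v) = 9.80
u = a + v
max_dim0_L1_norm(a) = 19.46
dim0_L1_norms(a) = [16.25, 18.66, 19.07, 11.48, 17.01, 19.46, 15.34, 14.31]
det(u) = 603337.43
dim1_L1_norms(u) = [25.44, 22.29, 21.24, 24.97, 13.0, 23.46, 31.0, 20.29]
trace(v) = 7.93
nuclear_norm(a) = 47.41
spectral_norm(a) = 11.88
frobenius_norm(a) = 19.11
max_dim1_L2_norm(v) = 8.0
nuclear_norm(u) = 65.53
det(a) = 217303.19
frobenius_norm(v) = 17.00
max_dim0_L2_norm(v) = 7.6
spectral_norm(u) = 15.87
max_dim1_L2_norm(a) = 8.55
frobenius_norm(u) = 27.22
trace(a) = 4.89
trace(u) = 12.82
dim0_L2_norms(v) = [4.28, 5.18, 7.04, 6.16, 3.57, 6.96, 7.6, 6.11]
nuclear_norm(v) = 41.31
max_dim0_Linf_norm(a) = 4.2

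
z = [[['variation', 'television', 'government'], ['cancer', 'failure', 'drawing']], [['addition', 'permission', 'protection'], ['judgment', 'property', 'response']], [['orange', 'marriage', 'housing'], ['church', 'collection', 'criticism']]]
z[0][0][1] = 'television'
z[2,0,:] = ['orange', 'marriage', 'housing']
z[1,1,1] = 'property'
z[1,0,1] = 'permission'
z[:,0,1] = ['television', 'permission', 'marriage']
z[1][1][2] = 'response'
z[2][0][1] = 'marriage'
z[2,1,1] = 'collection'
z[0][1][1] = 'failure'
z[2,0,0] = 'orange'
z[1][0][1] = 'permission'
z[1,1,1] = 'property'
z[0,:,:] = [['variation', 'television', 'government'], ['cancer', 'failure', 'drawing']]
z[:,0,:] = [['variation', 'television', 'government'], ['addition', 'permission', 'protection'], ['orange', 'marriage', 'housing']]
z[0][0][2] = 'government'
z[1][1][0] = 'judgment'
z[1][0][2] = 'protection'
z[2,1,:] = ['church', 'collection', 'criticism']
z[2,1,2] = 'criticism'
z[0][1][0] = 'cancer'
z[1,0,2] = 'protection'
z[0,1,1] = 'failure'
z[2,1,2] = 'criticism'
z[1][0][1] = 'permission'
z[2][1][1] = 'collection'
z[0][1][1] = 'failure'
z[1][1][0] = 'judgment'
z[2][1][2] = 'criticism'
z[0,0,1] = 'television'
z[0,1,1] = 'failure'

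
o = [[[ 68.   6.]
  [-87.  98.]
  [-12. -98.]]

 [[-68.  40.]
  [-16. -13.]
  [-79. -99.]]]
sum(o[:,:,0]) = -194.0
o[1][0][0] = -68.0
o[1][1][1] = -13.0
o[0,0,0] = 68.0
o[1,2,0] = -79.0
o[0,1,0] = -87.0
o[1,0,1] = 40.0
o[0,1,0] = -87.0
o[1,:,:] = [[-68.0, 40.0], [-16.0, -13.0], [-79.0, -99.0]]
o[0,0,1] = 6.0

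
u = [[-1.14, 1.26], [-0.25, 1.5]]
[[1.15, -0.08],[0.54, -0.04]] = u @ [[-0.74, 0.05], [0.24, -0.02]]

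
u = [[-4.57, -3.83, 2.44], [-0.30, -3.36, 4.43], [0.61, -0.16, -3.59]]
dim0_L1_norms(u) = [5.48, 7.35, 10.46]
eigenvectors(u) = [[(-0.92+0j), (-0.78+0j), (-0.78-0j)], [(-0.34+0j), 0.31+0.47j, (0.31-0.47j)], [(0.18+0j), (-0.17+0.2j), -0.17-0.20j]]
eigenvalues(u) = [(-6.46+0j), (-2.53+1.67j), (-2.53-1.67j)]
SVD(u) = [[-0.72, 0.67, -0.17], [-0.62, -0.50, 0.6], [0.32, 0.54, 0.78]] @ diag([8.24710441415148, 3.7540899381099653, 1.9208793607784835]) @ [[0.44, 0.58, -0.68], [-0.69, -0.26, -0.67], [0.57, -0.77, -0.29]]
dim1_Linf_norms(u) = [4.57, 4.43, 3.59]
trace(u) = -11.52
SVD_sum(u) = [[-2.62,-3.43,4.04], [-2.27,-2.96,3.49], [1.17,1.53,-1.80]] + [[-1.76, -0.66, -1.70], [1.31, 0.49, 1.27], [-1.41, -0.53, -1.36]] + [[-0.19, 0.26, 0.1], [0.66, -0.89, -0.33], [0.85, -1.15, -0.43]]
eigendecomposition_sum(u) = [[-3.40-0.00j, (-3.75+0j), 8.69-0.00j],[-1.26-0.00j, (-1.39+0j), 3.22-0.00j],[0.65+0.00j, 0.72-0.00j, (-1.67+0j)]] + [[-0.58+0.42j, -0.04-1.66j, -3.12-1.02j],[0.48+0.19j, (-0.98+0.67j), (0.6+2.28j)],[(-0.02+0.25j), -0.44-0.36j, (-0.96+0.59j)]] + [[(-0.58-0.42j), (-0.04+1.66j), (-3.12+1.02j)], [(0.48-0.19j), (-0.98-0.67j), 0.60-2.28j], [(-0.02-0.25j), -0.44+0.36j, -0.96-0.59j]]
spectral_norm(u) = 8.25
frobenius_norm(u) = 9.26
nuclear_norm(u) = 13.92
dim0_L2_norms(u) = [4.62, 5.1, 6.2]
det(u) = -59.47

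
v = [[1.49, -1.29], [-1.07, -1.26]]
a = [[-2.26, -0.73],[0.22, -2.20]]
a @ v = [[-2.59, 3.84], [2.68, 2.49]]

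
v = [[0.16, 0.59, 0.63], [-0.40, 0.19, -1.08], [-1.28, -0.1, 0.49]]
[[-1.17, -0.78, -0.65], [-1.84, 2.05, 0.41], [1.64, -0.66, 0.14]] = v@ [[-0.52, -0.19, -0.22], [-3.26, 0.58, -0.61], [1.32, -1.73, -0.41]]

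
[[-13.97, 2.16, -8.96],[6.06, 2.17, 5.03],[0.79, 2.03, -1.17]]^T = [[-13.97, 6.06, 0.79],  [2.16, 2.17, 2.03],  [-8.96, 5.03, -1.17]]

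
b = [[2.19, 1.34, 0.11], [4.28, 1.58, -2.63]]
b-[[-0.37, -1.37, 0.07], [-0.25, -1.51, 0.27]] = [[2.56, 2.71, 0.04], [4.53, 3.09, -2.90]]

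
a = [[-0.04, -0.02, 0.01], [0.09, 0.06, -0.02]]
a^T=[[-0.04, 0.09], [-0.02, 0.06], [0.01, -0.02]]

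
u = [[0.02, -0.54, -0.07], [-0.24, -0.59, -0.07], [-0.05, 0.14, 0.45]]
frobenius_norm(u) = 0.97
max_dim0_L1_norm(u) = 1.27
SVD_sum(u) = [[-0.09, -0.5, -0.14], [-0.11, -0.59, -0.16], [0.04, 0.23, 0.06]] + [[-0.01,  -0.01,  0.04], [-0.03,  -0.03,  0.12], [-0.11,  -0.09,  0.38]] + [[0.12, -0.03, 0.03], [-0.1, 0.02, -0.02], [0.02, -0.0, 0.00]]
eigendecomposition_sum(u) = [[-0.14, -0.43, -0.03], [-0.20, -0.62, -0.05], [0.02, 0.05, 0.0]] + [[0.14,-0.1,0.01], [-0.05,0.03,-0.00], [0.05,-0.04,0.00]] + [[0.01, -0.01, -0.05], [0.00, -0.01, -0.02], [-0.12, 0.12, 0.44]]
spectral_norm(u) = 0.85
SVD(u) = [[-0.62, 0.1, -0.78],[-0.73, 0.29, 0.62],[0.29, 0.95, -0.11]] @ diag([0.8493633353533244, 0.4272079212673879, 0.1678550462865912]) @ [[0.17, 0.95, 0.26],[-0.27, -0.21, 0.94],[-0.95, 0.23, -0.22]]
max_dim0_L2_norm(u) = 0.81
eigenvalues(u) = [-0.75, 0.18, 0.45]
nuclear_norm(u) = 1.44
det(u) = -0.06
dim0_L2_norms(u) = [0.25, 0.81, 0.46]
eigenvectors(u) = [[0.57, 0.89, -0.11], [0.82, -0.31, -0.04], [-0.07, 0.33, 0.99]]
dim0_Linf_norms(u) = [0.24, 0.59, 0.45]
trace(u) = -0.12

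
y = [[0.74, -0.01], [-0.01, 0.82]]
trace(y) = 1.56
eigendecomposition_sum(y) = [[0.73,  0.09], [0.09,  0.01]] + [[0.01,  -0.1], [-0.10,  0.81]]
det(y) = 0.61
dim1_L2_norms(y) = [0.74, 0.82]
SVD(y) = [[-0.12, 0.99],[0.99, 0.12]] @ diag([0.8212310562561765, 0.7387689437438235]) @ [[-0.12, 0.99], [0.99, 0.12]]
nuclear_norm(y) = 1.56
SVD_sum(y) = [[0.01, -0.1], [-0.10, 0.81]] + [[0.73, 0.09], [0.09, 0.01]]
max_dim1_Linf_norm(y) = 0.82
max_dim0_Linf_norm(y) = 0.82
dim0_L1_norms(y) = [0.75, 0.83]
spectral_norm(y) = 0.82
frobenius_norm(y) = 1.10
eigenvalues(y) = [0.74, 0.82]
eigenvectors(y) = [[-0.99,0.12], [-0.12,-0.99]]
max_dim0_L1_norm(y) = 0.83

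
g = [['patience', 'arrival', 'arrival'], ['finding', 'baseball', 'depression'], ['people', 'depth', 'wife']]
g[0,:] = ['patience', 'arrival', 'arrival']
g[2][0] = 'people'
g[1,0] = 'finding'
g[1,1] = 'baseball'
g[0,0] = 'patience'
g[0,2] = 'arrival'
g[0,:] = ['patience', 'arrival', 'arrival']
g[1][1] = 'baseball'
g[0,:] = ['patience', 'arrival', 'arrival']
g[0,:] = ['patience', 'arrival', 'arrival']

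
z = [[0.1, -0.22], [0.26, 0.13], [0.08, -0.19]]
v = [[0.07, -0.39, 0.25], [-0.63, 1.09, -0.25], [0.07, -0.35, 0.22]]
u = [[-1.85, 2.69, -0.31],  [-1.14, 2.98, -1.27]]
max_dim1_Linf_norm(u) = 2.98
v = z @ u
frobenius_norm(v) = 1.43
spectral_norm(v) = 1.40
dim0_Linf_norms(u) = [1.85, 2.98, 1.27]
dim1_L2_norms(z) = [0.24, 0.29, 0.21]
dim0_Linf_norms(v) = [0.63, 1.09, 0.25]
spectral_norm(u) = 4.67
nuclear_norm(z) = 0.61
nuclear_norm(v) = 1.67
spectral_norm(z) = 0.32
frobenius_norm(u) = 4.75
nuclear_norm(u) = 5.53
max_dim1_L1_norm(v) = 1.97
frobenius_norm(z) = 0.43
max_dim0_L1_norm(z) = 0.54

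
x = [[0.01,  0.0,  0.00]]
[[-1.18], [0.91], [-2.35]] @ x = [[-0.01, 0.0, 0.0], [0.01, 0.0, 0.0], [-0.02, 0.0, 0.0]]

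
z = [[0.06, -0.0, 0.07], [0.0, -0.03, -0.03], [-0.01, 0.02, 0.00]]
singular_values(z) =[0.1, 0.04, 0.0]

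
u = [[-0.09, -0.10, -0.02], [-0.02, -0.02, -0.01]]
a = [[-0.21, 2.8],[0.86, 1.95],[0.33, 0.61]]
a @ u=[[-0.04, -0.03, -0.02],[-0.12, -0.12, -0.04],[-0.04, -0.05, -0.01]]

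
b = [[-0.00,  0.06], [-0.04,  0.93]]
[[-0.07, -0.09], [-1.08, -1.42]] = b @ [[1.53, 1.24],[-1.10, -1.47]]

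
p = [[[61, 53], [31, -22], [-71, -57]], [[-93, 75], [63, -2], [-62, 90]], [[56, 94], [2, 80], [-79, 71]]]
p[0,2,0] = -71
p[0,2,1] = -57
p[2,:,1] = [94, 80, 71]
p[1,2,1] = 90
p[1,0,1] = 75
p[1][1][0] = 63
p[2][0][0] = 56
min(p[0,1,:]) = -22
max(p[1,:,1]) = 90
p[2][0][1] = 94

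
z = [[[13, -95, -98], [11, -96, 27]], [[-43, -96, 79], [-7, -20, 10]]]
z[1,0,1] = -96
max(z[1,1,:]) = 10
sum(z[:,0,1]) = -191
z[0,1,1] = -96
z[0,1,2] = 27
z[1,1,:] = [-7, -20, 10]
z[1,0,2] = 79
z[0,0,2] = -98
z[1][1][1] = -20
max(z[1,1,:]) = 10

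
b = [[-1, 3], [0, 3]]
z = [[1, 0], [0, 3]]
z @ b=[[-1, 3], [0, 9]]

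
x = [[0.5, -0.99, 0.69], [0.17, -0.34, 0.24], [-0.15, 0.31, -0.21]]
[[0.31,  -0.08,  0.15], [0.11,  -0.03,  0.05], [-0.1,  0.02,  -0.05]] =x@ [[0.05, 0.2, 0.11], [-0.06, 0.15, -0.12], [0.33, -0.04, -0.03]]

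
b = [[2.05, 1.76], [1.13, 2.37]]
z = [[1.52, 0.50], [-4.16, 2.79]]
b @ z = [[-4.21, 5.94],[-8.14, 7.18]]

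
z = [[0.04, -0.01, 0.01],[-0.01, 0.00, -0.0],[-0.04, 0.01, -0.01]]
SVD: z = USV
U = [[-0.7, -0.11, 0.71], [0.16, -0.99, 0.00], [0.70, 0.11, 0.71]]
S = [0.06, 0.0, 0.0]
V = [[-0.95, 0.23, -0.23], [0.33, 0.67, -0.67], [-0.00, -0.71, -0.71]]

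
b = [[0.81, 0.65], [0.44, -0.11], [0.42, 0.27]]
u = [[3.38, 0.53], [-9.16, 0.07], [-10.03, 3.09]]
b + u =[[4.19, 1.18], [-8.72, -0.04], [-9.61, 3.36]]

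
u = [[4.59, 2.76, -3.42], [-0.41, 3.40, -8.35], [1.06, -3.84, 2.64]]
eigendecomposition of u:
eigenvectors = [[(-0.87+0j), -0.87-0.00j, (-0.03+0j)], [-0.42-0.15j, -0.42+0.15j, 0.81+0.00j], [0.19+0.10j, 0.19-0.10j, 0.59+0.00j]]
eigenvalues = [(6.65+0.86j), (6.65-0.86j), (-2.68+0j)]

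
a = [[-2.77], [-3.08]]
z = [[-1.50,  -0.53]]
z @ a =[[5.79]]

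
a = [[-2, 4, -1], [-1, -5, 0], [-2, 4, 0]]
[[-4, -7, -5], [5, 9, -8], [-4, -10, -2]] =a @ [[0, 1, 3], [-1, -2, 1], [0, -3, 3]]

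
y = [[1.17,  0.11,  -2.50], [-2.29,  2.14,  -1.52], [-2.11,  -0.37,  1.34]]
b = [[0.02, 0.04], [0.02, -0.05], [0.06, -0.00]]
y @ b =[[-0.12,0.04], [-0.09,-0.2], [0.03,-0.07]]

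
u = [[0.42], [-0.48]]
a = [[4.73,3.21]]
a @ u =[[0.45]]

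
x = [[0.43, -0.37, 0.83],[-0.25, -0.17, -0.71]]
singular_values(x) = [1.21, 0.37]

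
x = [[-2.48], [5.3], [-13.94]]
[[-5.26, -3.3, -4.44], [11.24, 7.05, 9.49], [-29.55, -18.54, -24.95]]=x@ [[2.12, 1.33, 1.79]]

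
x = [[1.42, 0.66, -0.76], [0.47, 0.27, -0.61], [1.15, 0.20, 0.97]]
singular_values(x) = [2.03, 1.37, 0.02]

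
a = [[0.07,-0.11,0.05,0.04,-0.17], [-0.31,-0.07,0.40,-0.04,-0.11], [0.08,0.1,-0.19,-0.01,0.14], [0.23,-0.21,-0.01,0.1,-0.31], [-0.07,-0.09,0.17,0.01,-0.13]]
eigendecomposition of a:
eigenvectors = [[0.26,0.33,-0.45,-0.35,0.62], [0.69,-0.44,-0.43,-0.67,0.43], [-0.43,-0.04,-0.32,-0.43,0.62], [0.33,0.83,0.69,-0.49,0.12], [0.39,0.04,0.17,0.05,0.19]]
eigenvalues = [-0.52, 0.29, 0.01, 0.0, -0.0]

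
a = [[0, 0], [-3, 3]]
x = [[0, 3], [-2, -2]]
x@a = [[-9, 9], [6, -6]]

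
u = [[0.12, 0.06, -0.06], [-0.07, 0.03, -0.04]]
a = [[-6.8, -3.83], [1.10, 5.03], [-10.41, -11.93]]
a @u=[[-0.55, -0.52, 0.56],[-0.22, 0.22, -0.27],[-0.41, -0.98, 1.1]]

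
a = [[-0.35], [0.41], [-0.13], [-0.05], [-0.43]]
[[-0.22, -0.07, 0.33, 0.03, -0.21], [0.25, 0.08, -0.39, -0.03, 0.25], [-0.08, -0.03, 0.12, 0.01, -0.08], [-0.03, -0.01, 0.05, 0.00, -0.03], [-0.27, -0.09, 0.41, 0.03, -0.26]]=a @ [[0.62, 0.20, -0.95, -0.08, 0.61]]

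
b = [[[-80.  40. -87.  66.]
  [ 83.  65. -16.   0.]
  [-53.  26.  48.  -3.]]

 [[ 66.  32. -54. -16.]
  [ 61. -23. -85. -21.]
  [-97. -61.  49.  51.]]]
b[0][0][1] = 40.0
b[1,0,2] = -54.0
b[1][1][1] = -23.0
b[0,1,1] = 65.0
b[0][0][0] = -80.0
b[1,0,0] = 66.0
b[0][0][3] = 66.0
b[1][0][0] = 66.0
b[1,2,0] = -97.0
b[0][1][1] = 65.0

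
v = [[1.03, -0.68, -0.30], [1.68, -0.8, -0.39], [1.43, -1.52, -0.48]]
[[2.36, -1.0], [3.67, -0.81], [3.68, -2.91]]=v @ [[1.95, 0.78], [-0.77, 2.64], [0.58, 0.03]]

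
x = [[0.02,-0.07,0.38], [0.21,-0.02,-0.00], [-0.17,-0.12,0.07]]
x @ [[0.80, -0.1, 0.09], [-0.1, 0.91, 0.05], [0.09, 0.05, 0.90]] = [[0.06, -0.05, 0.34], [0.17, -0.04, 0.02], [-0.12, -0.09, 0.04]]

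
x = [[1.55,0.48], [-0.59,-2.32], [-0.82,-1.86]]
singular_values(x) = [3.29, 1.28]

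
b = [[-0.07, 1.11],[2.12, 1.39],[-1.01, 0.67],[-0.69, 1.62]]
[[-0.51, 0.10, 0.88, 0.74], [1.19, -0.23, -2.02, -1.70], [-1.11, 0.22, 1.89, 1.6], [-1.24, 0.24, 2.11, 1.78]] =b@[[0.83,-0.16,-1.41,-1.19], [-0.41,0.08,0.7,0.59]]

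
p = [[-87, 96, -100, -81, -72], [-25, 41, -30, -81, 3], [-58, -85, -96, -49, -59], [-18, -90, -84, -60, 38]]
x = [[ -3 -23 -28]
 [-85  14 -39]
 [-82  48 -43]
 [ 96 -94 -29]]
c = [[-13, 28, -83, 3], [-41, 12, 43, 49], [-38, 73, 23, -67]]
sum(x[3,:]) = -27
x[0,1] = -23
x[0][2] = -28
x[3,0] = 96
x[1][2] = -39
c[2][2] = 23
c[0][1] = 28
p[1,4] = 3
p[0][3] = -81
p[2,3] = -49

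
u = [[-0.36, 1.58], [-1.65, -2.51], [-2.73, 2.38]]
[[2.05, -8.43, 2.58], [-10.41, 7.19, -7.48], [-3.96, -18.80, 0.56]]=u@[[3.22, 2.79, 1.52], [2.03, -4.7, 1.98]]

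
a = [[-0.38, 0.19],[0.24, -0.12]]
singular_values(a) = [0.5, 0.0]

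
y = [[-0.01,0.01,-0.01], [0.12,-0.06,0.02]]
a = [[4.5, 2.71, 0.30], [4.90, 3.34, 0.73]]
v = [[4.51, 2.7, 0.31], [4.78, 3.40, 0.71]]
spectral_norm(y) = 0.14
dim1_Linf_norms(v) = [4.51, 4.78]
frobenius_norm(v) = 7.91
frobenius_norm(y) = 0.14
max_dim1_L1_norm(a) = 8.97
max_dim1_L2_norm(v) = 5.91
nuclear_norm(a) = 8.29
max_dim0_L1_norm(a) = 9.4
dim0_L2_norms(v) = [6.57, 4.34, 0.77]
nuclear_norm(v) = 8.30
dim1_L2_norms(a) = [5.26, 5.97]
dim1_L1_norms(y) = [0.03, 0.2]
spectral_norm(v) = 7.90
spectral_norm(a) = 7.95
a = y + v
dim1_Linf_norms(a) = [4.5, 4.9]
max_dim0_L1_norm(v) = 9.29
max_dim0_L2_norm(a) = 6.65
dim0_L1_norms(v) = [9.29, 6.1, 1.02]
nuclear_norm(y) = 0.15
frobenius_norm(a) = 7.96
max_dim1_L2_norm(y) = 0.14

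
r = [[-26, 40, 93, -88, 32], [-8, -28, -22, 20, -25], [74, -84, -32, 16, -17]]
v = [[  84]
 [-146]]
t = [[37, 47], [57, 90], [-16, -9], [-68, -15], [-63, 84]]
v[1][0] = -146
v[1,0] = -146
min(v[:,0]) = -146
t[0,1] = 47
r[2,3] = 16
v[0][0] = 84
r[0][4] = 32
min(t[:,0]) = -68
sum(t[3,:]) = -83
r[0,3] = -88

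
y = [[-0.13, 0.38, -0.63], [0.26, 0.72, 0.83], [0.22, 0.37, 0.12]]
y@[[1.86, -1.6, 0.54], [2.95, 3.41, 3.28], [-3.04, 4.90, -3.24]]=[[2.79, -1.58, 3.22], [0.08, 6.11, -0.19], [1.14, 1.5, 0.94]]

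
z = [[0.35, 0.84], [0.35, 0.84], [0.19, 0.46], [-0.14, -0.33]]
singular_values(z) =[1.43, 0.0]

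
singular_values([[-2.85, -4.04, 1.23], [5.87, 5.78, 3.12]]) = [9.81, 2.7]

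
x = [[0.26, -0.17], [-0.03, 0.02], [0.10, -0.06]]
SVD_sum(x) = [[0.26, -0.17], [-0.03, 0.02], [0.10, -0.06]] + [[-0.0, -0.0], [0.00, 0.0], [0.0, 0.0]]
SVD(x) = [[-0.93, 0.34],[0.11, -0.11],[-0.35, -0.93]] @ diag([0.33373935037496355, 0.004248059709719323]) @ [[-0.84, 0.54], [-0.54, -0.84]]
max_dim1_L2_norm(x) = 0.31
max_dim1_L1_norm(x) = 0.43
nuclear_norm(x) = 0.34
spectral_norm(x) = 0.33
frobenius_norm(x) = 0.33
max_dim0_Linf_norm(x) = 0.26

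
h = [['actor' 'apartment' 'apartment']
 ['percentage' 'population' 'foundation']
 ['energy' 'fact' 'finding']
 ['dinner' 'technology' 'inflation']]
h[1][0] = 'percentage'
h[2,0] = 'energy'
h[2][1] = 'fact'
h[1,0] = 'percentage'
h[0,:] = ['actor', 'apartment', 'apartment']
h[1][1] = 'population'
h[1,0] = 'percentage'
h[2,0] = 'energy'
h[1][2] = 'foundation'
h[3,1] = 'technology'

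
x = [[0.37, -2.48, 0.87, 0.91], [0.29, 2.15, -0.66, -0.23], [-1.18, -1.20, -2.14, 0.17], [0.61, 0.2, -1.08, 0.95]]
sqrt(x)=[[(0.15-0.13j), (-1.84-0.14j), 0.10-0.46j, (0.77+0j)],  [0.36+0.11j, (1.82+0.13j), (-0.16+0.31j), -0.25-0.02j],  [-0.14+0.69j, -0.03+0.85j, 0.02+1.53j, (-0.13-0.22j)],  [0.90+0.20j, (0.99+0.23j), (-0.17+0.62j), (0.58-0.03j)]]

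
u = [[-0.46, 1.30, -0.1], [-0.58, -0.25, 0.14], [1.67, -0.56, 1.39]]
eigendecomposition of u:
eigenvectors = [[(-0.01+0j),(0.66+0j),(0.66-0j)], [-0.08+0.00j,(0.02+0.48j),0.02-0.48j], [(-1+0j),-0.55-0.15j,-0.55+0.15j]]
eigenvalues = [(1.35+0j), (-0.34+0.96j), (-0.34-0.96j)]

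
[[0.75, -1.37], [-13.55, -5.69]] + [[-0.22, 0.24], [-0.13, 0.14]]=[[0.53,-1.13], [-13.68,-5.55]]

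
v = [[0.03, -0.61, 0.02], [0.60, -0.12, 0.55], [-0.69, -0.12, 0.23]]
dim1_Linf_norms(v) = [0.61, 0.6, 0.69]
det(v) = 0.31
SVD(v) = [[-0.09, -0.77, 0.64], [-0.79, -0.33, -0.51], [0.60, -0.55, -0.58]] @ diag([0.9462302200700095, 0.6772585746812639, 0.48956020431297764]) @ [[-0.94, 0.08, -0.32], [0.23, 0.85, -0.48], [0.23, -0.53, -0.82]]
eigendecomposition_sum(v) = [[(-0.04+0.3j),  (-0.26+0j),  (0.09+0.14j)], [0.35+0.17j,  -0.10+0.32j,  0.21-0.05j], [-0.22+0.14j,  (-0.15-0.17j),  -0.05+0.14j]] + [[(-0.04-0.3j), (-0.26-0j), (0.09-0.14j)], [0.35-0.17j, (-0.1-0.32j), (0.21+0.05j)], [(-0.22-0.14j), -0.15+0.17j, -0.05-0.14j]] + [[(0.12+0j),(-0.08-0j),-0.16-0.00j],  [(-0.1-0j),(0.07+0j),0.13+0.00j],  [(-0.24-0j),0.17+0.00j,(0.32+0j)]]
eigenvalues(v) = [(-0.19+0.76j), (-0.19-0.76j), (0.51+0j)]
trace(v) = 0.14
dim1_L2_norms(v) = [0.61, 0.82, 0.74]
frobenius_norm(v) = 1.26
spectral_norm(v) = 0.95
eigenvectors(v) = [[(0.16+0.52j), 0.16-0.52j, (-0.41+0j)], [(0.7+0j), 0.70-0.00j, 0.35+0.00j], [(-0.26+0.39j), (-0.26-0.39j), 0.84+0.00j]]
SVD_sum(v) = [[0.08, -0.01, 0.03], [0.71, -0.06, 0.24], [-0.54, 0.05, -0.18]] + [[-0.12,-0.44,0.25], [-0.05,-0.19,0.11], [-0.09,-0.32,0.18]] + [[0.07, -0.16, -0.26], [-0.06, 0.13, 0.2], [-0.06, 0.15, 0.23]]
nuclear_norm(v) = 2.11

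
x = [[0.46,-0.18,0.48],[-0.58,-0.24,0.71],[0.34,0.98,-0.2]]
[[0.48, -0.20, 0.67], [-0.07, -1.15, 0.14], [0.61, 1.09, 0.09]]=x @ [[0.63, 0.69, 0.68], [0.53, 0.71, 0.01], [0.60, -0.81, 0.75]]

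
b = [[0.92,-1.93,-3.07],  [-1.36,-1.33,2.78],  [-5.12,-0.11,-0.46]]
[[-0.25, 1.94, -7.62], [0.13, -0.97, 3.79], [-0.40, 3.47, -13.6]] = b@[[0.07, -0.61, 2.39],[0.02, -0.15, 0.60],[0.09, -0.72, 2.82]]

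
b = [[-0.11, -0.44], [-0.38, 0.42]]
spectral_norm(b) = 0.65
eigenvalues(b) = [-0.33, 0.64]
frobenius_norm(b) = 0.73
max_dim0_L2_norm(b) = 0.61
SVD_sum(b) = [[0.14, -0.33], [-0.21, 0.49]] + [[-0.25, -0.11], [-0.17, -0.07]]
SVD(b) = [[-0.56, 0.83], [0.83, 0.56]] @ diag([0.6460619496338147, 0.33030888155687593]) @ [[-0.39, 0.92],[-0.92, -0.39]]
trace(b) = 0.31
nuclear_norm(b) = 0.98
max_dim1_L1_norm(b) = 0.8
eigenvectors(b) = [[-0.89,0.50], [-0.45,-0.86]]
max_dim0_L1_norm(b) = 0.86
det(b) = -0.21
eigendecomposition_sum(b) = [[-0.26, -0.15], [-0.13, -0.08]] + [[0.15, -0.29], [-0.25, 0.50]]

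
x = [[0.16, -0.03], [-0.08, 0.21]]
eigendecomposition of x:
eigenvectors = [[-0.71,0.35], [-0.71,-0.94]]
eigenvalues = [0.13, 0.24]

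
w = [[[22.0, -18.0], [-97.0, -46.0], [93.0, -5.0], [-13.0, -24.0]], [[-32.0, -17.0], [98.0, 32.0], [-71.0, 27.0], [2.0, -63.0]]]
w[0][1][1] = -46.0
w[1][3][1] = -63.0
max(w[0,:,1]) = -5.0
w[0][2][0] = 93.0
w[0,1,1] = -46.0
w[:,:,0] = [[22.0, -97.0, 93.0, -13.0], [-32.0, 98.0, -71.0, 2.0]]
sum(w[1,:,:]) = -24.0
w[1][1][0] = 98.0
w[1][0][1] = -17.0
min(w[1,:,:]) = -71.0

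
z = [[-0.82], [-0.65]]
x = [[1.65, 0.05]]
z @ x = [[-1.35, -0.04], [-1.07, -0.03]]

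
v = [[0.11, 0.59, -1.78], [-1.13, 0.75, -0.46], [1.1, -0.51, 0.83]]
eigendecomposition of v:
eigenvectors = [[-0.72+0.00j,(-0.72-0j),(0.28+0j)],[-0.15-0.47j,(-0.15+0.47j),0.92+0.00j],[0.19+0.45j,0.19-0.45j,(0.28+0j)]]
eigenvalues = [(0.71+1.52j), (0.71-1.52j), (0.26+0j)]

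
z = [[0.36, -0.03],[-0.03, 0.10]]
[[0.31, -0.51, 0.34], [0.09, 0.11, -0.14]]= z@[[0.95, -1.36, 0.84], [1.23, 0.68, -1.13]]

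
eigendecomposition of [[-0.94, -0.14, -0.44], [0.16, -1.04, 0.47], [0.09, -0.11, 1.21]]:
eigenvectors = [[0.73+0.00j,(0.73-0j),(-0.21+0j)], [(0.21-0.65j),0.21+0.65j,0.19+0.00j], [-0.02-0.03j,(-0.02+0.03j),0.96+0.00j]]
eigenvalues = [(-0.97+0.14j), (-0.97-0.14j), (1.17+0j)]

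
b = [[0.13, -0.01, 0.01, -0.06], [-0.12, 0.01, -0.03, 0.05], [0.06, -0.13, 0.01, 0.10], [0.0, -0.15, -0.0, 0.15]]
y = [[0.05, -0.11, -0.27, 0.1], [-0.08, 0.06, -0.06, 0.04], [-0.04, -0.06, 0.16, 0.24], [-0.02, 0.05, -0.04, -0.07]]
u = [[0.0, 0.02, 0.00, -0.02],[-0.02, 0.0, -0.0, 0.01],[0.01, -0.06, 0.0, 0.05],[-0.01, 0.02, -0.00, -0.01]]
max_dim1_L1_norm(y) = 0.53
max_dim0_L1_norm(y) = 0.53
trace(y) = 0.20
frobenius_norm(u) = 0.09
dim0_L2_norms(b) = [0.19, 0.2, 0.03, 0.2]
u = y @ b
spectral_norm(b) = 0.27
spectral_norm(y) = 0.33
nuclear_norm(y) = 0.75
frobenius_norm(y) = 0.46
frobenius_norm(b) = 0.34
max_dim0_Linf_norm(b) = 0.15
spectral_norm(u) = 0.09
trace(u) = -0.01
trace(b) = 0.30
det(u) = 0.00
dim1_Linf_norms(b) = [0.13, 0.12, 0.13, 0.15]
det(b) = 0.00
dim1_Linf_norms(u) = [0.02, 0.02, 0.06, 0.02]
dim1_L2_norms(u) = [0.03, 0.02, 0.08, 0.02]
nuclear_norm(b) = 0.49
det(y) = -0.00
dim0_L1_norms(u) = [0.04, 0.1, 0.0, 0.09]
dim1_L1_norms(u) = [0.04, 0.03, 0.12, 0.04]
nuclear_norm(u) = 0.11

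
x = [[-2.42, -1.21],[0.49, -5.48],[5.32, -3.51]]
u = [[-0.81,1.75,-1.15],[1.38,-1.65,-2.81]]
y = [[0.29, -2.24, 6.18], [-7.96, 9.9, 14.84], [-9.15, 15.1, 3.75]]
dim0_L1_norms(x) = [8.23, 10.2]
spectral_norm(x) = 7.62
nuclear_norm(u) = 5.78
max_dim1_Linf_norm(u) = 2.81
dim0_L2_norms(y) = [12.13, 18.19, 16.51]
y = x @ u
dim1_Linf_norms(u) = [1.75, 2.81]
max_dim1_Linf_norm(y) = 15.1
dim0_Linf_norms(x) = [5.32, 5.48]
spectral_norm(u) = 3.55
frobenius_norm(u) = 4.19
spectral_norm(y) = 25.22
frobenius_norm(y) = 27.40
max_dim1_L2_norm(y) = 19.53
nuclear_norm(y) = 35.93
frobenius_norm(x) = 8.84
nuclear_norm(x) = 12.11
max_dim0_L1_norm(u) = 3.96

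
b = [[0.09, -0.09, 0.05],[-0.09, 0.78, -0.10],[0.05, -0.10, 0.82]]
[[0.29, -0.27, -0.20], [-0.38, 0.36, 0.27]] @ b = [[0.04, -0.22, -0.12], [-0.05, 0.29, 0.17]]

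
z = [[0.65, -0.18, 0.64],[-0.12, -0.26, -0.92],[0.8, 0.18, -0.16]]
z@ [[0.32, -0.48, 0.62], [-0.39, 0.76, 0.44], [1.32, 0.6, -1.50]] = [[1.12, -0.06, -0.64], [-1.15, -0.69, 1.19], [-0.03, -0.34, 0.82]]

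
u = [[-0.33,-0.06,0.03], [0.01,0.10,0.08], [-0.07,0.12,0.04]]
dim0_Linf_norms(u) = [0.33, 0.12, 0.08]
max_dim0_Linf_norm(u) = 0.33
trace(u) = -0.19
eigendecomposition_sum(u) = [[-0.33, -0.06, 0.04],[0.02, 0.00, -0.0],[-0.07, -0.01, 0.01]] + [[0.00, 0.01, -0.01], [-0.0, -0.02, 0.02], [0.01, 0.03, -0.03]] + [[0.0, -0.01, -0.00],[-0.01, 0.11, 0.07],[-0.01, 0.10, 0.06]]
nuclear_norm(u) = 0.56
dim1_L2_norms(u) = [0.34, 0.13, 0.14]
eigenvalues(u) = [-0.32, -0.04, 0.17]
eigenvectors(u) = [[-0.98, -0.19, -0.05], [0.06, 0.49, 0.73], [-0.21, -0.85, 0.68]]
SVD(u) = [[-0.98,  0.09,  -0.15], [0.04,  -0.69,  -0.72], [-0.17,  -0.72,  0.67]] @ diag([0.3415315014047645, 0.1804747657060693, 0.0398132200600089]) @ [[0.99, 0.13, -0.1], [0.07, -0.89, -0.45], [-0.14, 0.44, -0.89]]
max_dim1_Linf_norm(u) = 0.33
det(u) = 0.00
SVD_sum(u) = [[-0.33, -0.04, 0.03], [0.01, 0.0, -0.0], [-0.06, -0.01, 0.01]] + [[0.0,-0.01,-0.01], [-0.01,0.11,0.06], [-0.01,0.12,0.06]] + [[0.00, -0.00, 0.01], [0.00, -0.01, 0.03], [-0.00, 0.01, -0.02]]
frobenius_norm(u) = 0.39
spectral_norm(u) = 0.34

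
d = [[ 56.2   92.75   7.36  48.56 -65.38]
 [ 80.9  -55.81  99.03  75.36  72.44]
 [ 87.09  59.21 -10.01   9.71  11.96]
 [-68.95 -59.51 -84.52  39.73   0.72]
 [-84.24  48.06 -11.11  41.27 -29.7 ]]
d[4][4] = -29.7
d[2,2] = -10.01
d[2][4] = 11.96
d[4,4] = -29.7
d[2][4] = 11.96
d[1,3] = 75.36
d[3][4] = 0.72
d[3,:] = [-68.95, -59.51, -84.52, 39.73, 0.72]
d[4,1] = 48.06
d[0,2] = 7.36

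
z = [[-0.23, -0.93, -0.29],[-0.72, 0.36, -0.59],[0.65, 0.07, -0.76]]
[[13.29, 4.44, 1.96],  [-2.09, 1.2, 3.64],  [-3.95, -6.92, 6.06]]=z @ [[-4.14,-6.41,0.86], [-13.40,-4.2,-0.06], [0.42,3.23,-7.25]]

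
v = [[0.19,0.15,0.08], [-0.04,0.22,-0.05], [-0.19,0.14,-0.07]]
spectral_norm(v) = 0.31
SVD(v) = [[-0.04, -0.91, 0.42], [0.66, -0.34, -0.67], [0.75, 0.25, 0.61]] @ diag([0.3141390768746983, 0.280593691774403, 0.026149962078818288]) @ [[-0.56, 0.78, -0.28], [-0.74, -0.63, -0.26], [-0.38, 0.06, 0.92]]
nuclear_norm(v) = 0.62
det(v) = 0.00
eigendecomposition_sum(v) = [[0.11-0.02j, -0.18-0.04j, 0.09-0.05j], [(-0.02+0.02j), 0.04-0.02j, (-0.01+0.02j)], [(-0.1+0.09j), (0.22-0.09j), -0.07+0.12j]] + [[(0.11+0.02j), (-0.18+0.04j), (0.09+0.05j)],[(-0.02-0.02j), 0.04+0.02j, (-0.01-0.02j)],[-0.10-0.09j, (0.22+0.09j), (-0.07-0.12j)]] + [[(-0.02+0j),0.52+0.00j,(-0.11+0j)], [(-0.01+0j),(0.14+0j),-0.03+0.00j], [0.01-0.00j,(-0.31-0j),0.07-0.00j]]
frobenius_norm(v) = 0.42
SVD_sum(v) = [[0.01, -0.01, 0.00], [-0.12, 0.16, -0.06], [-0.13, 0.18, -0.07]] + [[0.19, 0.16, 0.07], [0.07, 0.06, 0.02], [-0.05, -0.04, -0.02]] + [[-0.0,0.00,0.01], [0.01,-0.0,-0.02], [-0.01,0.0,0.01]]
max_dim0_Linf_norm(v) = 0.22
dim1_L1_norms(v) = [0.42, 0.31, 0.4]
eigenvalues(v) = [(0.08+0.08j), (0.08-0.08j), (0.18+0j)]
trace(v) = 0.34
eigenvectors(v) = [[-0.50-0.34j, (-0.5+0.34j), -0.84+0.00j], [0.14-0.02j, (0.14+0.02j), -0.23+0.00j], [0.78+0.00j, (0.78-0j), (0.5+0j)]]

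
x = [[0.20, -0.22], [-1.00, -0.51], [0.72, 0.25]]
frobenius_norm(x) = 1.39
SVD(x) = [[-0.07,-0.95], [0.83,-0.22], [-0.56,-0.21]] @ diag([1.3572324836183705, 0.2954995523027242]) @ [[-0.92, -0.4], [-0.4, 0.92]]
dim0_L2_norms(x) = [1.25, 0.61]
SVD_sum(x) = [[0.09, 0.04], [-1.03, -0.45], [0.7, 0.31]] + [[0.11, -0.26], [0.03, -0.06], [0.02, -0.06]]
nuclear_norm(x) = 1.65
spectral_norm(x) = 1.36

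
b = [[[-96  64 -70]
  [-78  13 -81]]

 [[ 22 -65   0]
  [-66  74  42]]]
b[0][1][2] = -81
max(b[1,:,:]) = 74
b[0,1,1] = 13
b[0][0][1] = 64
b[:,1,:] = [[-78, 13, -81], [-66, 74, 42]]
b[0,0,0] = -96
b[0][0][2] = -70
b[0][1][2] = -81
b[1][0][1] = -65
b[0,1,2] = -81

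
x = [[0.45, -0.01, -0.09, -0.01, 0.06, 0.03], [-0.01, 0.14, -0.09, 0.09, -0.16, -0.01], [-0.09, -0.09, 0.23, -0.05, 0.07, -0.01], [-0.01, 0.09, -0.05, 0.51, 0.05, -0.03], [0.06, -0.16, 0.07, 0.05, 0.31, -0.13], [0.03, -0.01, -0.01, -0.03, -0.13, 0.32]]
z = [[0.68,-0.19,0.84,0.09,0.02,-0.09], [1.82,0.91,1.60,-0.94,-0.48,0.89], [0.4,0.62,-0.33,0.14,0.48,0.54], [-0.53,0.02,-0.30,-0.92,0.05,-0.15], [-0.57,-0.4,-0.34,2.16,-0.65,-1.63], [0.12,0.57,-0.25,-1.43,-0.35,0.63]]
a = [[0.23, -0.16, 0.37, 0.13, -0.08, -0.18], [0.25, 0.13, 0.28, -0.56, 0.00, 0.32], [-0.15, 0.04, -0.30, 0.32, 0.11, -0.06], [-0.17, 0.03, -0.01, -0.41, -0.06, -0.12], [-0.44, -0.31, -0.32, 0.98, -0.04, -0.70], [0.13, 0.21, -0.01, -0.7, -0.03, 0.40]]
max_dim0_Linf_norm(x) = 0.51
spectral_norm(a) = 1.80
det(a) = 0.00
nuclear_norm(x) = 1.96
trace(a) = 0.01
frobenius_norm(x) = 0.95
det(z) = -0.44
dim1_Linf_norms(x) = [0.45, 0.16, 0.23, 0.51, 0.31, 0.32]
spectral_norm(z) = 3.96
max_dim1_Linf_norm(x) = 0.51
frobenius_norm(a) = 1.96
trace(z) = 0.32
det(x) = 0.00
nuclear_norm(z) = 8.87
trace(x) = 1.96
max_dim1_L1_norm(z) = 6.64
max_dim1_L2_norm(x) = 0.52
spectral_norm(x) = 0.55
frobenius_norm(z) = 4.86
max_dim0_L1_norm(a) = 3.1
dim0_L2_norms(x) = [0.46, 0.25, 0.28, 0.52, 0.39, 0.35]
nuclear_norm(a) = 3.01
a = x @ z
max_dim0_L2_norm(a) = 1.43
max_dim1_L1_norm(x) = 0.78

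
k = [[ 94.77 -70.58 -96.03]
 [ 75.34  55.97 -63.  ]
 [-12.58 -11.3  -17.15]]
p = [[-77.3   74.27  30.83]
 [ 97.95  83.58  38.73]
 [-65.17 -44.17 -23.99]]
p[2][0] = -65.17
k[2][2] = -17.15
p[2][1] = -44.17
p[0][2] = 30.83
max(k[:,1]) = 55.97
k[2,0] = -12.58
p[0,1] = 74.27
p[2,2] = -23.99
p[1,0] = 97.95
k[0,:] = [94.77, -70.58, -96.03]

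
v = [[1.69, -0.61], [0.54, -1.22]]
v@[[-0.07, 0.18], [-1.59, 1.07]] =[[0.85, -0.35], [1.9, -1.21]]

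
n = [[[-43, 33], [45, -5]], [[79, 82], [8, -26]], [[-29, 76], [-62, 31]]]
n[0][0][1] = 33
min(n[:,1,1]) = -26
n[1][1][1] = -26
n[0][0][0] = -43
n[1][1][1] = -26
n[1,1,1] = -26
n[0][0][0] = -43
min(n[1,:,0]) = 8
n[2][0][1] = 76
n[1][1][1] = -26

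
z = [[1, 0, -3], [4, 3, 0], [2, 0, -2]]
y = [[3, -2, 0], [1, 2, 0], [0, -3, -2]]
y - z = [[2, -2, 3], [-3, -1, 0], [-2, -3, 0]]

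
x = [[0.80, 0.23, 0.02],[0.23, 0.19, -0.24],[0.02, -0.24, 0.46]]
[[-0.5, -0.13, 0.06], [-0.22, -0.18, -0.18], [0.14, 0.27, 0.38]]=x@ [[-0.45,-0.17,0.18], [-0.62,-0.02,-0.43], [0.0,0.59,0.6]]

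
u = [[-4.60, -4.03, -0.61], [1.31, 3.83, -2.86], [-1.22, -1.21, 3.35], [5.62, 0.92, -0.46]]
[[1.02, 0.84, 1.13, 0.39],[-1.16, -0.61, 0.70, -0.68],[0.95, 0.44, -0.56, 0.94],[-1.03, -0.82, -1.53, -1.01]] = u@[[-0.15, -0.13, -0.31, -0.17], [-0.11, -0.07, 0.11, 0.06], [0.19, 0.06, -0.24, 0.24]]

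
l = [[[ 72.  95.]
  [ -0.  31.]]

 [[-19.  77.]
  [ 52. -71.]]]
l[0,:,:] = [[72.0, 95.0], [-0.0, 31.0]]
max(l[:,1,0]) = 52.0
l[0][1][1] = 31.0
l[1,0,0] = -19.0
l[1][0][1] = 77.0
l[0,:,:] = [[72.0, 95.0], [-0.0, 31.0]]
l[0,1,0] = -0.0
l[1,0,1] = 77.0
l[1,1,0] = 52.0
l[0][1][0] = -0.0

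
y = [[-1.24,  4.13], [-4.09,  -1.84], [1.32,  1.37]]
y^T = [[-1.24, -4.09, 1.32],  [4.13, -1.84, 1.37]]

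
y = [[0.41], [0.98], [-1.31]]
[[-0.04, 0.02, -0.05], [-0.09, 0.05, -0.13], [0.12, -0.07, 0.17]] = y@[[-0.09, 0.05, -0.13]]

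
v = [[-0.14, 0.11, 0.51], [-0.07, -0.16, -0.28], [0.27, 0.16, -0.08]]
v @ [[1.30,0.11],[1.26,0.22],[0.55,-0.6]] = [[0.24, -0.3],  [-0.45, 0.13],  [0.51, 0.11]]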